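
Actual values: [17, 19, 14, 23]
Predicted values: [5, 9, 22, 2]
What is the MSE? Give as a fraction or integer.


MSE = (1/4) * ((17-5)^2=144 + (19-9)^2=100 + (14-22)^2=64 + (23-2)^2=441). Sum = 749. MSE = 749/4.

749/4


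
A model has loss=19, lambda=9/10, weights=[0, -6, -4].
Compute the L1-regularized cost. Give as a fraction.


L1 norm = sum(|w|) = 10. J = 19 + 9/10 * 10 = 28.

28


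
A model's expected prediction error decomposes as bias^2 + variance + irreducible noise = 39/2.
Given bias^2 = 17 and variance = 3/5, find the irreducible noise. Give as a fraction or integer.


Total error = bias^2 + variance + irreducible noise. So irreducible noise = 39/2 - 17 - 3/5 = 19/10.

19/10


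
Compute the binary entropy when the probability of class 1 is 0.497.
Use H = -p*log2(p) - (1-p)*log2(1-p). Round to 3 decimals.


H = -0.497*log2(0.497) - 0.503*log2(0.503) = 1.000.

1.000


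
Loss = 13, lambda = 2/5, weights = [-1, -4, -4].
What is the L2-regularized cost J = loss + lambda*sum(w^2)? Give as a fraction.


L2 sq norm = sum(w^2) = 33. J = 13 + 2/5 * 33 = 131/5.

131/5


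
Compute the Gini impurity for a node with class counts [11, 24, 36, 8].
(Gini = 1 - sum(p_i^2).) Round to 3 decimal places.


Total = 79. Proportions: 11/79, 24/79, 36/79, 8/79. sum(p_i^2) = 0.3296. Gini = 1 - 0.3296 = 0.6704, which rounds to 0.670.

0.670


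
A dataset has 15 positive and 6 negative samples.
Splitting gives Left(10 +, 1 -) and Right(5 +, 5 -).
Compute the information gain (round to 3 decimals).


H(parent) = 0.8631. H(left) = 0.4395, H(right) = 1.0000. Weighted = (11/21)*0.4395 + (10/21)*1.0000 = 0.7064. IG = 0.8631 - 0.7064 = 0.1567, which rounds to 0.157.

0.157


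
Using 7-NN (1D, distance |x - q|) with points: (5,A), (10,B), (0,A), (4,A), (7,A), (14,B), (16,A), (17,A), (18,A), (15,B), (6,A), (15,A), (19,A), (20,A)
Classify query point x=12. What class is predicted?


Distances: |5-12|=7, |10-12|=2, |0-12|=12, |4-12|=8, |7-12|=5, |14-12|=2, |16-12|=4, |17-12|=5, |18-12|=6, |15-12|=3, |6-12|=6, |15-12|=3, |19-12|=7, |20-12|=8. 7 nearest: (10,B), (14,B), (15,A), (15,B), (16,A), (7,A), (17,A). Counts: {'B': 3, 'A': 4}. Majority class: A.

A


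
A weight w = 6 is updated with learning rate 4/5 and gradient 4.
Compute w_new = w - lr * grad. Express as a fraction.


w_new = 6 - 4/5 * 4 = 6 - 16/5 = 14/5.

14/5


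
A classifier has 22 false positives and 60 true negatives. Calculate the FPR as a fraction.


FPR = FP / (FP + TN) = 22 / 82 = 11/41.

11/41


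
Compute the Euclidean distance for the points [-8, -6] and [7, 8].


d = sqrt(sum of squared differences). (-8-7)^2=225, (-6-8)^2=196. Sum = 421.

sqrt(421)


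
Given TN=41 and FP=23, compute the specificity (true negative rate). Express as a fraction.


Specificity = TN / (TN + FP) = 41 / 64 = 41/64.

41/64


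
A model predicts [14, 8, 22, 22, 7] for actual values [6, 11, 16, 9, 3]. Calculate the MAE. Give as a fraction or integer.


MAE = (1/5) * (|6-14|=8 + |11-8|=3 + |16-22|=6 + |9-22|=13 + |3-7|=4). Sum = 34. MAE = 34/5.

34/5


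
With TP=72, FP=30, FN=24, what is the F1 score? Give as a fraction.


Precision = 72/102 = 12/17. Recall = 72/96 = 3/4. F1 = 2*P*R/(P+R) = 8/11.

8/11


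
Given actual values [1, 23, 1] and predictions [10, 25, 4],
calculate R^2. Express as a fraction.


Mean(y) = 25/3. SS_res = 94. SS_tot = 968/3. R^2 = 1 - 94/(968/3) = 343/484.

343/484


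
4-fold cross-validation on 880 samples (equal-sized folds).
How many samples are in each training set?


Each validation fold has 880/4 = 220 samples. Training set = 880 - 220 = 660.

660


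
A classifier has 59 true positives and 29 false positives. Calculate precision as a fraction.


Precision = TP / (TP + FP) = 59 / 88 = 59/88.

59/88


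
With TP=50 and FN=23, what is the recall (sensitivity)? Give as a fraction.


Recall = TP / (TP + FN) = 50 / 73 = 50/73.

50/73


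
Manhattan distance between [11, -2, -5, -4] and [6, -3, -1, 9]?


d = sum of absolute differences: |11-6|=5 + |-2--3|=1 + |-5--1|=4 + |-4-9|=13 = 23.

23


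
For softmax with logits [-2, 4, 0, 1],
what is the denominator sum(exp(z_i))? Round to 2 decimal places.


Denom = e^-2=0.1353 + e^4=54.5982 + e^0=1.0000 + e^1=2.7183. Sum = 58.4518, which rounds to 58.45.

58.45


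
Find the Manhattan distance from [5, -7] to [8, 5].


d = sum of absolute differences: |5-8|=3 + |-7-5|=12 = 15.

15


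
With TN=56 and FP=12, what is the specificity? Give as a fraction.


Specificity = TN / (TN + FP) = 56 / 68 = 14/17.

14/17


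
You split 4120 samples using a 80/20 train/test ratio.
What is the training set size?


Test set = 4120 * 20% = 824. Training set = 4120 - 824 = 3296.

3296


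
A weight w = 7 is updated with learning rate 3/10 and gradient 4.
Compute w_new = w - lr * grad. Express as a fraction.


w_new = 7 - 3/10 * 4 = 7 - 6/5 = 29/5.

29/5


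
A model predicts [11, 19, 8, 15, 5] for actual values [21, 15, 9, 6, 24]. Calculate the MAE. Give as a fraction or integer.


MAE = (1/5) * (|21-11|=10 + |15-19|=4 + |9-8|=1 + |6-15|=9 + |24-5|=19). Sum = 43. MAE = 43/5.

43/5


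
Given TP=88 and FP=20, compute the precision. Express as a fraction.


Precision = TP / (TP + FP) = 88 / 108 = 22/27.

22/27


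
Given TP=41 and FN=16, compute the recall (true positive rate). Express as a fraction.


Recall = TP / (TP + FN) = 41 / 57 = 41/57.

41/57


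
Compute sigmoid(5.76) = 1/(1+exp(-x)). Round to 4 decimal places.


sigma(5.76) = 1/(1+e^(-5.76)) = 1/(1+0.003151) = 1/1.003151 = 0.9969.

0.9969


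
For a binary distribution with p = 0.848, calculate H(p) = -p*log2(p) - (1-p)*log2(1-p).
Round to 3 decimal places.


H = -0.848*log2(0.848) - 0.152*log2(0.152) = 0.615.

0.615


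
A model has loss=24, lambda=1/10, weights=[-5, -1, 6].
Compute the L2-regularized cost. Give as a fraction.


L2 sq norm = sum(w^2) = 62. J = 24 + 1/10 * 62 = 151/5.

151/5


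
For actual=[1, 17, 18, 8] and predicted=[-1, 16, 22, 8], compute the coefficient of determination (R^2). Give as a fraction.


Mean(y) = 11. SS_res = 21. SS_tot = 194. R^2 = 1 - 21/(194) = 173/194.

173/194


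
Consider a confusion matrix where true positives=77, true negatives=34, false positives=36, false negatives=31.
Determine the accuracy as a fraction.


Accuracy = (TP + TN) / (TP + TN + FP + FN) = (77 + 34) / 178 = 111/178.

111/178


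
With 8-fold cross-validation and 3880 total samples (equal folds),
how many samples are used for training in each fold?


Each validation fold has 3880/8 = 485 samples. Training set = 3880 - 485 = 3395.

3395


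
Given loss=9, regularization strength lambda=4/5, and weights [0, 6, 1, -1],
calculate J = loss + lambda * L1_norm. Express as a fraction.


L1 norm = sum(|w|) = 8. J = 9 + 4/5 * 8 = 77/5.

77/5


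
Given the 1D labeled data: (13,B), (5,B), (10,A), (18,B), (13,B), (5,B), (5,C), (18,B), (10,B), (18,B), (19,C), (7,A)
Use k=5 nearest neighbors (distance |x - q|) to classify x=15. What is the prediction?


Distances: |13-15|=2, |5-15|=10, |10-15|=5, |18-15|=3, |13-15|=2, |5-15|=10, |5-15|=10, |18-15|=3, |10-15|=5, |18-15|=3, |19-15|=4, |7-15|=8. 5 nearest: (13,B), (13,B), (18,B), (18,B), (18,B). Counts: {'B': 5}. Majority class: B.

B


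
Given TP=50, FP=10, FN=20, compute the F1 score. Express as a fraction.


Precision = 50/60 = 5/6. Recall = 50/70 = 5/7. F1 = 2*P*R/(P+R) = 10/13.

10/13


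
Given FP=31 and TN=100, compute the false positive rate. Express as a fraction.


FPR = FP / (FP + TN) = 31 / 131 = 31/131.

31/131


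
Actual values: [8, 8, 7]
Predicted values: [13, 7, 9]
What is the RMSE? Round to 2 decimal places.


MSE = 10.0000. RMSE = sqrt(10.0000) = 3.16.

3.16


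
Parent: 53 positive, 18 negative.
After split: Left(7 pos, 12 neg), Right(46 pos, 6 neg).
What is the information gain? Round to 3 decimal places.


H(parent) = 0.8168. H(left) = 0.9495, H(right) = 0.5159. Weighted = (19/71)*0.9495 + (52/71)*0.5159 = 0.6319. IG = 0.8168 - 0.6319 = 0.1849, which rounds to 0.185.

0.185


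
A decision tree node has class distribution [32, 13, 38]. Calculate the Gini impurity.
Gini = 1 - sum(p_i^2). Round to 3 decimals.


Total = 83. Proportions: 32/83, 13/83, 38/83. sum(p_i^2) = 0.3828. Gini = 1 - 0.3828 = 0.6172, which rounds to 0.617.

0.617


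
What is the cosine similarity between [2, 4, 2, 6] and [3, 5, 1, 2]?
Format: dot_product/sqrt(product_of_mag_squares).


dot = 40. |a|^2 = 60, |b|^2 = 39. cos = 40/sqrt(2340).

40/sqrt(2340)


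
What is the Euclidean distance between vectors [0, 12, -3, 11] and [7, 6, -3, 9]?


d = sqrt(sum of squared differences). (0-7)^2=49, (12-6)^2=36, (-3--3)^2=0, (11-9)^2=4. Sum = 89.

sqrt(89)


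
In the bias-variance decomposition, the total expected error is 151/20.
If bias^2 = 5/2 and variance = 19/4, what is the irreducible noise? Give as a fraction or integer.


Total error = bias^2 + variance + irreducible noise. So irreducible noise = 151/20 - 5/2 - 19/4 = 3/10.

3/10


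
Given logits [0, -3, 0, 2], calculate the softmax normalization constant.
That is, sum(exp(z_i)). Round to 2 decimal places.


Denom = e^0=1.0000 + e^-3=0.0498 + e^0=1.0000 + e^2=7.3891. Sum = 9.4389, which rounds to 9.44.

9.44


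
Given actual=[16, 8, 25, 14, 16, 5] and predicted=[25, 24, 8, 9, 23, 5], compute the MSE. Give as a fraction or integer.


MSE = (1/6) * ((16-25)^2=81 + (8-24)^2=256 + (25-8)^2=289 + (14-9)^2=25 + (16-23)^2=49 + (5-5)^2=0). Sum = 700. MSE = 350/3.

350/3


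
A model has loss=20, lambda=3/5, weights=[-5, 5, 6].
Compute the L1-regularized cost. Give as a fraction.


L1 norm = sum(|w|) = 16. J = 20 + 3/5 * 16 = 148/5.

148/5


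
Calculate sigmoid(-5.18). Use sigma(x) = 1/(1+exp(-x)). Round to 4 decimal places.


sigma(-5.18) = 1/(1+e^(5.18)) = 1/(1+177.682811) = 1/178.682811 = 0.0056.

0.0056


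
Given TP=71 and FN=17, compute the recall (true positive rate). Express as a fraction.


Recall = TP / (TP + FN) = 71 / 88 = 71/88.

71/88


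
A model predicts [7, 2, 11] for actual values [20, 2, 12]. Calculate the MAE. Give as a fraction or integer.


MAE = (1/3) * (|20-7|=13 + |2-2|=0 + |12-11|=1). Sum = 14. MAE = 14/3.

14/3


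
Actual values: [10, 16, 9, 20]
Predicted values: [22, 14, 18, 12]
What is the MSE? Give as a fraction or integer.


MSE = (1/4) * ((10-22)^2=144 + (16-14)^2=4 + (9-18)^2=81 + (20-12)^2=64). Sum = 293. MSE = 293/4.

293/4


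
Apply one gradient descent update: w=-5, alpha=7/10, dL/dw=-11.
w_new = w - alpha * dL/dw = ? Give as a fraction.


w_new = -5 - 7/10 * -11 = -5 - -77/10 = 27/10.

27/10


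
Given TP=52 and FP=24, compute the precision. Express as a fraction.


Precision = TP / (TP + FP) = 52 / 76 = 13/19.

13/19


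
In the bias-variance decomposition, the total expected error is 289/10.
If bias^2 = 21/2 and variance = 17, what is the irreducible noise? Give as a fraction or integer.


Total error = bias^2 + variance + irreducible noise. So irreducible noise = 289/10 - 21/2 - 17 = 7/5.

7/5


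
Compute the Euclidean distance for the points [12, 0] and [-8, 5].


d = sqrt(sum of squared differences). (12--8)^2=400, (0-5)^2=25. Sum = 425.

sqrt(425)


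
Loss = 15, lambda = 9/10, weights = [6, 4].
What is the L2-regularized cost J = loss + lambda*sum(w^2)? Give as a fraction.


L2 sq norm = sum(w^2) = 52. J = 15 + 9/10 * 52 = 309/5.

309/5


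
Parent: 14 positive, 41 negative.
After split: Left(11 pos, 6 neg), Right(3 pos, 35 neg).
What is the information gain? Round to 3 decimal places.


H(parent) = 0.8184. H(left) = 0.9367, H(right) = 0.3985. Weighted = (17/55)*0.9367 + (38/55)*0.3985 = 0.5649. IG = 0.8184 - 0.5649 = 0.2535, which rounds to 0.254.

0.254


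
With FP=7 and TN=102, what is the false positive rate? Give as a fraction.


FPR = FP / (FP + TN) = 7 / 109 = 7/109.

7/109


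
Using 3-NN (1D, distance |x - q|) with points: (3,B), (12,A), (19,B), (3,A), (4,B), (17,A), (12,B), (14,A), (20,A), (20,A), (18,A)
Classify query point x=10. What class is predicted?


Distances: |3-10|=7, |12-10|=2, |19-10|=9, |3-10|=7, |4-10|=6, |17-10|=7, |12-10|=2, |14-10|=4, |20-10|=10, |20-10|=10, |18-10|=8. 3 nearest: (12,A), (12,B), (14,A). Counts: {'A': 2, 'B': 1}. Majority class: A.

A


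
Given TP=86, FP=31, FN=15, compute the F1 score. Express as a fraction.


Precision = 86/117 = 86/117. Recall = 86/101 = 86/101. F1 = 2*P*R/(P+R) = 86/109.

86/109


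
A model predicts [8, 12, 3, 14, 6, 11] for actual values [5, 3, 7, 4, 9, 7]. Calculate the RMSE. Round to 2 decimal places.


MSE = 38.5000. RMSE = sqrt(38.5000) = 6.20.

6.20


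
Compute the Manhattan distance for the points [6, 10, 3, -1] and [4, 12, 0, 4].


d = sum of absolute differences: |6-4|=2 + |10-12|=2 + |3-0|=3 + |-1-4|=5 = 12.

12


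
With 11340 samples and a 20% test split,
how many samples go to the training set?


Test set = 11340 * 20% = 2268. Training set = 11340 - 2268 = 9072.

9072


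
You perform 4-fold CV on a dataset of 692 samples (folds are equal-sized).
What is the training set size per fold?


Each validation fold has 692/4 = 173 samples. Training set = 692 - 173 = 519.

519


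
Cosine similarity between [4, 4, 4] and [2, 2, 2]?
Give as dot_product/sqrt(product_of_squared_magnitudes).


dot = 24. |a|^2 = 48, |b|^2 = 12. cos = 24/sqrt(576).

24/sqrt(576)


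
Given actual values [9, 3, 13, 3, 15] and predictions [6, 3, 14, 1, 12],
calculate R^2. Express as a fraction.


Mean(y) = 43/5. SS_res = 23. SS_tot = 616/5. R^2 = 1 - 23/(616/5) = 501/616.

501/616


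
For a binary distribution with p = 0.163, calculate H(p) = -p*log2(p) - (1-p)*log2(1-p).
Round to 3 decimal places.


H = -0.163*log2(0.163) - 0.837*log2(0.837) = 0.641.

0.641


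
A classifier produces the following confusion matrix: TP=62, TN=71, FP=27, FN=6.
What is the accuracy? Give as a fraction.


Accuracy = (TP + TN) / (TP + TN + FP + FN) = (62 + 71) / 166 = 133/166.

133/166


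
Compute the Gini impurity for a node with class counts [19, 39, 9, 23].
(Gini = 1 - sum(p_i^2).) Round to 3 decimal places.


Total = 90. Proportions: 19/90, 39/90, 9/90, 23/90. sum(p_i^2) = 0.3077. Gini = 1 - 0.3077 = 0.6923, which rounds to 0.692.

0.692


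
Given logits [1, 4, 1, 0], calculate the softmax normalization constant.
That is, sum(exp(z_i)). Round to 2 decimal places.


Denom = e^1=2.7183 + e^4=54.5982 + e^1=2.7183 + e^0=1.0000. Sum = 61.0348, which rounds to 61.03.

61.03


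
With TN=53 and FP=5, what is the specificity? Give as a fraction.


Specificity = TN / (TN + FP) = 53 / 58 = 53/58.

53/58


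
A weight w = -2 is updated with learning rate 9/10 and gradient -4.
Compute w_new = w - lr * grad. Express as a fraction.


w_new = -2 - 9/10 * -4 = -2 - -18/5 = 8/5.

8/5


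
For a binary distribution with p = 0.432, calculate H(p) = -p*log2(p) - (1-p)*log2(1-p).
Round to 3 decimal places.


H = -0.432*log2(0.432) - 0.568*log2(0.568) = 0.987.

0.987


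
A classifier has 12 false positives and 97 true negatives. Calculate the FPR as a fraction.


FPR = FP / (FP + TN) = 12 / 109 = 12/109.

12/109


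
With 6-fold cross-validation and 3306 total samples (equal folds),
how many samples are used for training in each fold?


Each validation fold has 3306/6 = 551 samples. Training set = 3306 - 551 = 2755.

2755


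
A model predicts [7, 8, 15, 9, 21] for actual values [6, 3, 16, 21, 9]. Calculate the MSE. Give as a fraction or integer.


MSE = (1/5) * ((6-7)^2=1 + (3-8)^2=25 + (16-15)^2=1 + (21-9)^2=144 + (9-21)^2=144). Sum = 315. MSE = 63.

63


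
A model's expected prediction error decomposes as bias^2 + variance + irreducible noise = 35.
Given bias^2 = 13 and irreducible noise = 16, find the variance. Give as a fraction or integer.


Total error = bias^2 + variance + irreducible noise. So variance = 35 - 13 - 16 = 6.

6


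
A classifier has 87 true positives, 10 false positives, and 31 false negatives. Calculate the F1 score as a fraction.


Precision = 87/97 = 87/97. Recall = 87/118 = 87/118. F1 = 2*P*R/(P+R) = 174/215.

174/215


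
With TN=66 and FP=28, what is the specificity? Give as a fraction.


Specificity = TN / (TN + FP) = 66 / 94 = 33/47.

33/47


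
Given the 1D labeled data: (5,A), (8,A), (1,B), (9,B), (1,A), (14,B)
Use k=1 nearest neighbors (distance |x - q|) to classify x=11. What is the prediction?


Distances: |5-11|=6, |8-11|=3, |1-11|=10, |9-11|=2, |1-11|=10, |14-11|=3. 1 nearest: (9,B). Counts: {'B': 1}. Majority class: B.

B


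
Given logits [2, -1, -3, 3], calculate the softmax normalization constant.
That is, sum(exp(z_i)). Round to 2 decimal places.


Denom = e^2=7.3891 + e^-1=0.3679 + e^-3=0.0498 + e^3=20.0855. Sum = 27.8923, which rounds to 27.89.

27.89


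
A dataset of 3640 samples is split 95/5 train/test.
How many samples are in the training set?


Test set = 3640 * 5% = 182. Training set = 3640 - 182 = 3458.

3458


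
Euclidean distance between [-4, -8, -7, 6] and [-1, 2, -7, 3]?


d = sqrt(sum of squared differences). (-4--1)^2=9, (-8-2)^2=100, (-7--7)^2=0, (6-3)^2=9. Sum = 118.

sqrt(118)


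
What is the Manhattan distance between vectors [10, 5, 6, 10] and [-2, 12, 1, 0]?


d = sum of absolute differences: |10--2|=12 + |5-12|=7 + |6-1|=5 + |10-0|=10 = 34.

34


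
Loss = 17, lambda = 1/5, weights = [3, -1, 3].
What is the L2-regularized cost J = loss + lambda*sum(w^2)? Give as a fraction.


L2 sq norm = sum(w^2) = 19. J = 17 + 1/5 * 19 = 104/5.

104/5


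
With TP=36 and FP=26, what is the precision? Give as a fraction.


Precision = TP / (TP + FP) = 36 / 62 = 18/31.

18/31


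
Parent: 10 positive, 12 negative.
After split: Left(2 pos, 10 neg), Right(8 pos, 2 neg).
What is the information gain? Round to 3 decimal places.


H(parent) = 0.9940. H(left) = 0.6500, H(right) = 0.7219. Weighted = (12/22)*0.6500 + (10/22)*0.7219 = 0.6827. IG = 0.9940 - 0.6827 = 0.3113, which rounds to 0.311.

0.311


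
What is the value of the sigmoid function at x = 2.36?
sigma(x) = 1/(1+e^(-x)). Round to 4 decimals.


sigma(2.36) = 1/(1+e^(-2.36)) = 1/(1+0.094420) = 1/1.094420 = 0.9137.

0.9137


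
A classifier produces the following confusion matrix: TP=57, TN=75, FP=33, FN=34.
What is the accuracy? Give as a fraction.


Accuracy = (TP + TN) / (TP + TN + FP + FN) = (57 + 75) / 199 = 132/199.

132/199


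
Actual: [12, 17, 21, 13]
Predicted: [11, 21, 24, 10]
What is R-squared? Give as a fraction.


Mean(y) = 63/4. SS_res = 35. SS_tot = 203/4. R^2 = 1 - 35/(203/4) = 9/29.

9/29


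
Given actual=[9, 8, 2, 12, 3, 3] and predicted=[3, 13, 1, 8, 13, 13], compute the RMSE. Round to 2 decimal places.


MSE = 46.3333. RMSE = sqrt(46.3333) = 6.81.

6.81


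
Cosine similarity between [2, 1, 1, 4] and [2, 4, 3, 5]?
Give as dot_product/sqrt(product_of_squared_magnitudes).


dot = 31. |a|^2 = 22, |b|^2 = 54. cos = 31/sqrt(1188).

31/sqrt(1188)


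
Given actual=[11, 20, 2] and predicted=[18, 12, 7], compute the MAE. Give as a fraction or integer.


MAE = (1/3) * (|11-18|=7 + |20-12|=8 + |2-7|=5). Sum = 20. MAE = 20/3.

20/3


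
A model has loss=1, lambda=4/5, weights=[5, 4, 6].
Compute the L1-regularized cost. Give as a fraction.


L1 norm = sum(|w|) = 15. J = 1 + 4/5 * 15 = 13.

13


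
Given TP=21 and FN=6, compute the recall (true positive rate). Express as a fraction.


Recall = TP / (TP + FN) = 21 / 27 = 7/9.

7/9


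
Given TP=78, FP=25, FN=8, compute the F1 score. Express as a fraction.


Precision = 78/103 = 78/103. Recall = 78/86 = 39/43. F1 = 2*P*R/(P+R) = 52/63.

52/63


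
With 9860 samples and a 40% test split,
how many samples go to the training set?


Test set = 9860 * 40% = 3944. Training set = 9860 - 3944 = 5916.

5916


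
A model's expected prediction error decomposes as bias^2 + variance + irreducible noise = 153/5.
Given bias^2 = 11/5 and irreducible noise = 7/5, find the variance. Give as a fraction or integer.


Total error = bias^2 + variance + irreducible noise. So variance = 153/5 - 11/5 - 7/5 = 27.

27


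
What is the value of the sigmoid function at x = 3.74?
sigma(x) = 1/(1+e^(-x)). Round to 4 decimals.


sigma(3.74) = 1/(1+e^(-3.74)) = 1/(1+0.023754) = 1/1.023754 = 0.9768.

0.9768


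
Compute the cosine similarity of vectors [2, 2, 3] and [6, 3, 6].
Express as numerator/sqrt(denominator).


dot = 36. |a|^2 = 17, |b|^2 = 81. cos = 36/sqrt(1377).

36/sqrt(1377)


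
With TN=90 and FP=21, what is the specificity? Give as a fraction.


Specificity = TN / (TN + FP) = 90 / 111 = 30/37.

30/37


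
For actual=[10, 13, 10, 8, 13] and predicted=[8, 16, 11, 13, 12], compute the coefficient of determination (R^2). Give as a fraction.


Mean(y) = 54/5. SS_res = 40. SS_tot = 94/5. R^2 = 1 - 40/(94/5) = -53/47.

-53/47


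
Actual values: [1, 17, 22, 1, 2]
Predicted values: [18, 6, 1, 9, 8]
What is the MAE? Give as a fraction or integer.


MAE = (1/5) * (|1-18|=17 + |17-6|=11 + |22-1|=21 + |1-9|=8 + |2-8|=6). Sum = 63. MAE = 63/5.

63/5


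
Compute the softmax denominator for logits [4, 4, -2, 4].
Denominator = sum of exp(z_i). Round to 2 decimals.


Denom = e^4=54.5982 + e^4=54.5982 + e^-2=0.1353 + e^4=54.5982. Sum = 163.9299, which rounds to 163.93.

163.93


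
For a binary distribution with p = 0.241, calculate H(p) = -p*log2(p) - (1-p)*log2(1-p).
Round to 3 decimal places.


H = -0.241*log2(0.241) - 0.759*log2(0.759) = 0.797.

0.797


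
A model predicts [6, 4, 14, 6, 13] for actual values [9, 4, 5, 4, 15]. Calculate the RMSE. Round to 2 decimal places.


MSE = 19.6000. RMSE = sqrt(19.6000) = 4.43.

4.43


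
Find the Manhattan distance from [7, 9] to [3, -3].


d = sum of absolute differences: |7-3|=4 + |9--3|=12 = 16.

16


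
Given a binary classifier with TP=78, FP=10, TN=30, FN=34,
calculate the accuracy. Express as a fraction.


Accuracy = (TP + TN) / (TP + TN + FP + FN) = (78 + 30) / 152 = 27/38.

27/38


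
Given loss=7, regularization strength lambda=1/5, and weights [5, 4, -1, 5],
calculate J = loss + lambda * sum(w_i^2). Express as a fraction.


L2 sq norm = sum(w^2) = 67. J = 7 + 1/5 * 67 = 102/5.

102/5


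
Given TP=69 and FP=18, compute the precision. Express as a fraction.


Precision = TP / (TP + FP) = 69 / 87 = 23/29.

23/29


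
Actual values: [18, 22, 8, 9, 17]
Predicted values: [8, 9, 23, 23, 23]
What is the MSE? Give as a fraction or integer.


MSE = (1/5) * ((18-8)^2=100 + (22-9)^2=169 + (8-23)^2=225 + (9-23)^2=196 + (17-23)^2=36). Sum = 726. MSE = 726/5.

726/5


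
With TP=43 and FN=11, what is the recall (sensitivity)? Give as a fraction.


Recall = TP / (TP + FN) = 43 / 54 = 43/54.

43/54


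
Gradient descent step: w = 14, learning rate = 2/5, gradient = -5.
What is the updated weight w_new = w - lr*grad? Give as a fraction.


w_new = 14 - 2/5 * -5 = 14 - -2 = 16.

16


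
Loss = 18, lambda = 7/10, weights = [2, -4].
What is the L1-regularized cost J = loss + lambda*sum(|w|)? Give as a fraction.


L1 norm = sum(|w|) = 6. J = 18 + 7/10 * 6 = 111/5.

111/5


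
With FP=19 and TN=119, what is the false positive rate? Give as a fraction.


FPR = FP / (FP + TN) = 19 / 138 = 19/138.

19/138


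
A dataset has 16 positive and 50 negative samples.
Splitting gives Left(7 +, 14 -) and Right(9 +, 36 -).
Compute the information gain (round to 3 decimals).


H(parent) = 0.7990. H(left) = 0.9183, H(right) = 0.7219. Weighted = (21/66)*0.9183 + (45/66)*0.7219 = 0.7844. IG = 0.7990 - 0.7844 = 0.0146, which rounds to 0.015.

0.015


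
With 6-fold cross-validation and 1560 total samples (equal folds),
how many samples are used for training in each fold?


Each validation fold has 1560/6 = 260 samples. Training set = 1560 - 260 = 1300.

1300


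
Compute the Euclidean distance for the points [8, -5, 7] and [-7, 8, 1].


d = sqrt(sum of squared differences). (8--7)^2=225, (-5-8)^2=169, (7-1)^2=36. Sum = 430.

sqrt(430)


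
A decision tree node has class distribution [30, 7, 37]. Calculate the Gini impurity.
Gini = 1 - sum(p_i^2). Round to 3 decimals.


Total = 74. Proportions: 30/74, 7/74, 37/74. sum(p_i^2) = 0.4233. Gini = 1 - 0.4233 = 0.5767, which rounds to 0.577.

0.577


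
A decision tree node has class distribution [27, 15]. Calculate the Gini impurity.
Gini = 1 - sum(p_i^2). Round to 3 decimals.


Total = 42. Proportions: 27/42, 15/42. sum(p_i^2) = 0.5408. Gini = 1 - 0.5408 = 0.4592, which rounds to 0.459.

0.459


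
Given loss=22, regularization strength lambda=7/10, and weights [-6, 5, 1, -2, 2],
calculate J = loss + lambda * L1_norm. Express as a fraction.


L1 norm = sum(|w|) = 16. J = 22 + 7/10 * 16 = 166/5.

166/5


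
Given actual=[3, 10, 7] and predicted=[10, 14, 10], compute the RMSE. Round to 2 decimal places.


MSE = 24.6667. RMSE = sqrt(24.6667) = 4.97.

4.97


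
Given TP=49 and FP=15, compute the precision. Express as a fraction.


Precision = TP / (TP + FP) = 49 / 64 = 49/64.

49/64


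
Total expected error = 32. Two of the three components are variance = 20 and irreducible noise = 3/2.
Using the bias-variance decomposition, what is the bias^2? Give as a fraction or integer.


Total error = bias^2 + variance + irreducible noise. So bias^2 = 32 - 20 - 3/2 = 21/2.

21/2


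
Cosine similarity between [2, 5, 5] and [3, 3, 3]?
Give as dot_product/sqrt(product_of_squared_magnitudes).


dot = 36. |a|^2 = 54, |b|^2 = 27. cos = 36/sqrt(1458).

36/sqrt(1458)


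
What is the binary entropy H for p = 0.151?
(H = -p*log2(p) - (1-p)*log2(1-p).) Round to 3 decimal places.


H = -0.151*log2(0.151) - 0.849*log2(0.849) = 0.612.

0.612


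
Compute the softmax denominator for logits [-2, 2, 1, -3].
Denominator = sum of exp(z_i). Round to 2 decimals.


Denom = e^-2=0.1353 + e^2=7.3891 + e^1=2.7183 + e^-3=0.0498. Sum = 10.2925, which rounds to 10.29.

10.29


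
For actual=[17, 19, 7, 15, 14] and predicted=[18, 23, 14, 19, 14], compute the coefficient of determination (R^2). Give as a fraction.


Mean(y) = 72/5. SS_res = 82. SS_tot = 416/5. R^2 = 1 - 82/(416/5) = 3/208.

3/208


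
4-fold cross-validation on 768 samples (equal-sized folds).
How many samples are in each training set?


Each validation fold has 768/4 = 192 samples. Training set = 768 - 192 = 576.

576


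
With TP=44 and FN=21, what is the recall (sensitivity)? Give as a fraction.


Recall = TP / (TP + FN) = 44 / 65 = 44/65.

44/65


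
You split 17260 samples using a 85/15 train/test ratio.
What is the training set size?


Test set = 17260 * 15% = 2589. Training set = 17260 - 2589 = 14671.

14671


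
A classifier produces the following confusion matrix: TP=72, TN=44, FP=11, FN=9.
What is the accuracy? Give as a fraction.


Accuracy = (TP + TN) / (TP + TN + FP + FN) = (72 + 44) / 136 = 29/34.

29/34


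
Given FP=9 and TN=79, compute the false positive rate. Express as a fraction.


FPR = FP / (FP + TN) = 9 / 88 = 9/88.

9/88


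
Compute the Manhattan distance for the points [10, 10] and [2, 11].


d = sum of absolute differences: |10-2|=8 + |10-11|=1 = 9.

9


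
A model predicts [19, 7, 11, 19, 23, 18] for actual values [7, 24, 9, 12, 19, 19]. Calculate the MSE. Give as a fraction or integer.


MSE = (1/6) * ((7-19)^2=144 + (24-7)^2=289 + (9-11)^2=4 + (12-19)^2=49 + (19-23)^2=16 + (19-18)^2=1). Sum = 503. MSE = 503/6.

503/6


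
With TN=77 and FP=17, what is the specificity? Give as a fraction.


Specificity = TN / (TN + FP) = 77 / 94 = 77/94.

77/94


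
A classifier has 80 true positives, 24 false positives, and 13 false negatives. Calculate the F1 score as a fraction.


Precision = 80/104 = 10/13. Recall = 80/93 = 80/93. F1 = 2*P*R/(P+R) = 160/197.

160/197


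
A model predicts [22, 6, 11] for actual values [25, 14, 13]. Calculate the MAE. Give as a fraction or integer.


MAE = (1/3) * (|25-22|=3 + |14-6|=8 + |13-11|=2). Sum = 13. MAE = 13/3.

13/3


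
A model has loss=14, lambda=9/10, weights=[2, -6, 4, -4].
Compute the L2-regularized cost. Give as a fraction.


L2 sq norm = sum(w^2) = 72. J = 14 + 9/10 * 72 = 394/5.

394/5


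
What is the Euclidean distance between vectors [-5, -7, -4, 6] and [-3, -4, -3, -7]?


d = sqrt(sum of squared differences). (-5--3)^2=4, (-7--4)^2=9, (-4--3)^2=1, (6--7)^2=169. Sum = 183.

sqrt(183)


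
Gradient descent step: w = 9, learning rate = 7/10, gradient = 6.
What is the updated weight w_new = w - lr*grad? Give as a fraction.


w_new = 9 - 7/10 * 6 = 9 - 21/5 = 24/5.

24/5


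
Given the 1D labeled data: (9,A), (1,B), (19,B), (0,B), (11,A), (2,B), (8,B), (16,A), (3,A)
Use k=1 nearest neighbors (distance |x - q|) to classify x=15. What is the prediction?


Distances: |9-15|=6, |1-15|=14, |19-15|=4, |0-15|=15, |11-15|=4, |2-15|=13, |8-15|=7, |16-15|=1, |3-15|=12. 1 nearest: (16,A). Counts: {'A': 1}. Majority class: A.

A


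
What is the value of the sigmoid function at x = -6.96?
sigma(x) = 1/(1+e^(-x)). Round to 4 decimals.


sigma(-6.96) = 1/(1+e^(6.96)) = 1/(1+1053.633557) = 1/1054.633557 = 0.0009.

0.0009


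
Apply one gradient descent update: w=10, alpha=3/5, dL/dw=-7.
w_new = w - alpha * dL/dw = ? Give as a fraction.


w_new = 10 - 3/5 * -7 = 10 - -21/5 = 71/5.

71/5


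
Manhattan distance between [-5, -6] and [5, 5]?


d = sum of absolute differences: |-5-5|=10 + |-6-5|=11 = 21.

21


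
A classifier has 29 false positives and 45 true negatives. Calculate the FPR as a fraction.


FPR = FP / (FP + TN) = 29 / 74 = 29/74.

29/74


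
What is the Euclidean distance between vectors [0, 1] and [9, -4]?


d = sqrt(sum of squared differences). (0-9)^2=81, (1--4)^2=25. Sum = 106.

sqrt(106)


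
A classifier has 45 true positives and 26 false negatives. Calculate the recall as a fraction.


Recall = TP / (TP + FN) = 45 / 71 = 45/71.

45/71


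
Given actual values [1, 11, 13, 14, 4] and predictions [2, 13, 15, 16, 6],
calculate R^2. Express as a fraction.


Mean(y) = 43/5. SS_res = 17. SS_tot = 666/5. R^2 = 1 - 17/(666/5) = 581/666.

581/666


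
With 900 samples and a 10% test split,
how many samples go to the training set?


Test set = 900 * 10% = 90. Training set = 900 - 90 = 810.

810


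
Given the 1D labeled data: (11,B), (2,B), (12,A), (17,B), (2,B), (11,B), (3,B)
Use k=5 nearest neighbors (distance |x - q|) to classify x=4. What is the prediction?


Distances: |11-4|=7, |2-4|=2, |12-4|=8, |17-4|=13, |2-4|=2, |11-4|=7, |3-4|=1. 5 nearest: (3,B), (2,B), (2,B), (11,B), (11,B). Counts: {'B': 5}. Majority class: B.

B


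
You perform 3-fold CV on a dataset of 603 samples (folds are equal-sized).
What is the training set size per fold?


Each validation fold has 603/3 = 201 samples. Training set = 603 - 201 = 402.

402


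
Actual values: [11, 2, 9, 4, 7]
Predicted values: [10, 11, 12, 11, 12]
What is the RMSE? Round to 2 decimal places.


MSE = 33.0000. RMSE = sqrt(33.0000) = 5.74.

5.74


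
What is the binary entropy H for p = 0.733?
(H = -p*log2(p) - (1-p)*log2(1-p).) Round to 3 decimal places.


H = -0.733*log2(0.733) - 0.267*log2(0.267) = 0.837.

0.837


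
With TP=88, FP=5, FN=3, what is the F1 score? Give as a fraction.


Precision = 88/93 = 88/93. Recall = 88/91 = 88/91. F1 = 2*P*R/(P+R) = 22/23.

22/23


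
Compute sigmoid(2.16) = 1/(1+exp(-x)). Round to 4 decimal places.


sigma(2.16) = 1/(1+e^(-2.16)) = 1/(1+0.115325) = 1/1.115325 = 0.8966.

0.8966


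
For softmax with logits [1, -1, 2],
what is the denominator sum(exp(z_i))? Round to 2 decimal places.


Denom = e^1=2.7183 + e^-1=0.3679 + e^2=7.3891. Sum = 10.4753, which rounds to 10.48.

10.48


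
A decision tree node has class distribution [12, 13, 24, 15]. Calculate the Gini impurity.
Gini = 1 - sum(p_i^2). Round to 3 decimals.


Total = 64. Proportions: 12/64, 13/64, 24/64, 15/64. sum(p_i^2) = 0.2720. Gini = 1 - 0.2720 = 0.7280, which rounds to 0.728.

0.728


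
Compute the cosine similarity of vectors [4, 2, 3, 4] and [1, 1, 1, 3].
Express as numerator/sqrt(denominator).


dot = 21. |a|^2 = 45, |b|^2 = 12. cos = 21/sqrt(540).

21/sqrt(540)


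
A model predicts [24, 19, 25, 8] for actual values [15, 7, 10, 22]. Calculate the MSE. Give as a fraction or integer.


MSE = (1/4) * ((15-24)^2=81 + (7-19)^2=144 + (10-25)^2=225 + (22-8)^2=196). Sum = 646. MSE = 323/2.

323/2


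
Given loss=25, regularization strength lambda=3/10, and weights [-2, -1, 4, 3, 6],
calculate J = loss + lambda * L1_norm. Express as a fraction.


L1 norm = sum(|w|) = 16. J = 25 + 3/10 * 16 = 149/5.

149/5


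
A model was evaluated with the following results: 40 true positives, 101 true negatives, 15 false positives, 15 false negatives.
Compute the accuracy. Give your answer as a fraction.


Accuracy = (TP + TN) / (TP + TN + FP + FN) = (40 + 101) / 171 = 47/57.

47/57


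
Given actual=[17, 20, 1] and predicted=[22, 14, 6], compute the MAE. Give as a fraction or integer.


MAE = (1/3) * (|17-22|=5 + |20-14|=6 + |1-6|=5). Sum = 16. MAE = 16/3.

16/3


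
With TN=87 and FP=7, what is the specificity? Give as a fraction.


Specificity = TN / (TN + FP) = 87 / 94 = 87/94.

87/94


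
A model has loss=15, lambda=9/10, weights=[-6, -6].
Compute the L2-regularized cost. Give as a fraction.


L2 sq norm = sum(w^2) = 72. J = 15 + 9/10 * 72 = 399/5.

399/5


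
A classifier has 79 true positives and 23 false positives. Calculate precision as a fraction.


Precision = TP / (TP + FP) = 79 / 102 = 79/102.

79/102


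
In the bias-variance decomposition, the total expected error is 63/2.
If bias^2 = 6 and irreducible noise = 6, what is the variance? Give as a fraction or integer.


Total error = bias^2 + variance + irreducible noise. So variance = 63/2 - 6 - 6 = 39/2.

39/2


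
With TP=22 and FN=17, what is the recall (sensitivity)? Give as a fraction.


Recall = TP / (TP + FN) = 22 / 39 = 22/39.

22/39


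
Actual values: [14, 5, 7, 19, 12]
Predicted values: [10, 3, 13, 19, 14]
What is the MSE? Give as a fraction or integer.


MSE = (1/5) * ((14-10)^2=16 + (5-3)^2=4 + (7-13)^2=36 + (19-19)^2=0 + (12-14)^2=4). Sum = 60. MSE = 12.

12


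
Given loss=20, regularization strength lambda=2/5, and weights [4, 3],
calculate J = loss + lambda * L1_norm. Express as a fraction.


L1 norm = sum(|w|) = 7. J = 20 + 2/5 * 7 = 114/5.

114/5


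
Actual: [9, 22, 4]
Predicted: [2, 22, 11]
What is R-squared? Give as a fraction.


Mean(y) = 35/3. SS_res = 98. SS_tot = 518/3. R^2 = 1 - 98/(518/3) = 16/37.

16/37


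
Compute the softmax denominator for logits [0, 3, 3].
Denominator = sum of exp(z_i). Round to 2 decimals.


Denom = e^0=1.0000 + e^3=20.0855 + e^3=20.0855. Sum = 41.1710, which rounds to 41.17.

41.17


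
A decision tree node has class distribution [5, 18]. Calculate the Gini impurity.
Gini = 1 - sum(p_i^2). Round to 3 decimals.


Total = 23. Proportions: 5/23, 18/23. sum(p_i^2) = 0.6597. Gini = 1 - 0.6597 = 0.3403, which rounds to 0.340.

0.340


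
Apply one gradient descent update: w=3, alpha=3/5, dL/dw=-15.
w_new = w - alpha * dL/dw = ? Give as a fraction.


w_new = 3 - 3/5 * -15 = 3 - -9 = 12.

12


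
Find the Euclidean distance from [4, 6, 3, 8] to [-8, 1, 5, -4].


d = sqrt(sum of squared differences). (4--8)^2=144, (6-1)^2=25, (3-5)^2=4, (8--4)^2=144. Sum = 317.

sqrt(317)


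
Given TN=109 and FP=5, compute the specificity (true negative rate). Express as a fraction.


Specificity = TN / (TN + FP) = 109 / 114 = 109/114.

109/114


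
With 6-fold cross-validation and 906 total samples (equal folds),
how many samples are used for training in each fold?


Each validation fold has 906/6 = 151 samples. Training set = 906 - 151 = 755.

755


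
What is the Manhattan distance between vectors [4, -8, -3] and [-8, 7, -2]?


d = sum of absolute differences: |4--8|=12 + |-8-7|=15 + |-3--2|=1 = 28.

28


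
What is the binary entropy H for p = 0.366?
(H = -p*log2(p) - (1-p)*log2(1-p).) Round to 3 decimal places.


H = -0.366*log2(0.366) - 0.634*log2(0.634) = 0.948.

0.948


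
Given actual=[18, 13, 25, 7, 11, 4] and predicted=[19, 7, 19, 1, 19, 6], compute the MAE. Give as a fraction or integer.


MAE = (1/6) * (|18-19|=1 + |13-7|=6 + |25-19|=6 + |7-1|=6 + |11-19|=8 + |4-6|=2). Sum = 29. MAE = 29/6.

29/6


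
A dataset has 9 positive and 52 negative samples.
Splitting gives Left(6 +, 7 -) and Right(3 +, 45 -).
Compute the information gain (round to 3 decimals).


H(parent) = 0.6037. H(left) = 0.9957, H(right) = 0.3373. Weighted = (13/61)*0.9957 + (48/61)*0.3373 = 0.4776. IG = 0.6037 - 0.4776 = 0.1261, which rounds to 0.126.

0.126


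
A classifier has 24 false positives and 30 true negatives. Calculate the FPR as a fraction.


FPR = FP / (FP + TN) = 24 / 54 = 4/9.

4/9


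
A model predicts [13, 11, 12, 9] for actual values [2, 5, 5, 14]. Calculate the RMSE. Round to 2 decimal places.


MSE = 57.7500. RMSE = sqrt(57.7500) = 7.60.

7.60


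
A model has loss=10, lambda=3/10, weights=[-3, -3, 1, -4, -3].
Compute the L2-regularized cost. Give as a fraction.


L2 sq norm = sum(w^2) = 44. J = 10 + 3/10 * 44 = 116/5.

116/5


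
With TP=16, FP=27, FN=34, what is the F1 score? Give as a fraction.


Precision = 16/43 = 16/43. Recall = 16/50 = 8/25. F1 = 2*P*R/(P+R) = 32/93.

32/93


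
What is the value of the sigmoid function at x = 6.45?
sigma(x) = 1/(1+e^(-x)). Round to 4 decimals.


sigma(6.45) = 1/(1+e^(-6.45)) = 1/(1+0.001581) = 1/1.001581 = 0.9984.

0.9984


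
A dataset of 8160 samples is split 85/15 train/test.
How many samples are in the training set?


Test set = 8160 * 15% = 1224. Training set = 8160 - 1224 = 6936.

6936


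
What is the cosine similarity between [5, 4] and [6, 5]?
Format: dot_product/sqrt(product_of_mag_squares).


dot = 50. |a|^2 = 41, |b|^2 = 61. cos = 50/sqrt(2501).

50/sqrt(2501)


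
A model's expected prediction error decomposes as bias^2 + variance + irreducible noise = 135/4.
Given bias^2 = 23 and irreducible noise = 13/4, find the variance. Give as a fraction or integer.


Total error = bias^2 + variance + irreducible noise. So variance = 135/4 - 23 - 13/4 = 15/2.

15/2


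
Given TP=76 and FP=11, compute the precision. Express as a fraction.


Precision = TP / (TP + FP) = 76 / 87 = 76/87.

76/87


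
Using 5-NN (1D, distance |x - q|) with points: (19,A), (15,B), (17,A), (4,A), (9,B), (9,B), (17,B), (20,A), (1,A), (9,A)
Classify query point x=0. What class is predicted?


Distances: |19-0|=19, |15-0|=15, |17-0|=17, |4-0|=4, |9-0|=9, |9-0|=9, |17-0|=17, |20-0|=20, |1-0|=1, |9-0|=9. 5 nearest: (1,A), (4,A), (9,A), (9,B), (9,B). Counts: {'A': 3, 'B': 2}. Majority class: A.

A


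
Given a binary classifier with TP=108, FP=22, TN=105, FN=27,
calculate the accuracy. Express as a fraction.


Accuracy = (TP + TN) / (TP + TN + FP + FN) = (108 + 105) / 262 = 213/262.

213/262


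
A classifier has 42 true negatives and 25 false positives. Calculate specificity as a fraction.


Specificity = TN / (TN + FP) = 42 / 67 = 42/67.

42/67


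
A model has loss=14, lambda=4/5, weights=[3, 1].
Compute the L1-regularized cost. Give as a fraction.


L1 norm = sum(|w|) = 4. J = 14 + 4/5 * 4 = 86/5.

86/5


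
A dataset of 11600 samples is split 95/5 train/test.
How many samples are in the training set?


Test set = 11600 * 5% = 580. Training set = 11600 - 580 = 11020.

11020
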